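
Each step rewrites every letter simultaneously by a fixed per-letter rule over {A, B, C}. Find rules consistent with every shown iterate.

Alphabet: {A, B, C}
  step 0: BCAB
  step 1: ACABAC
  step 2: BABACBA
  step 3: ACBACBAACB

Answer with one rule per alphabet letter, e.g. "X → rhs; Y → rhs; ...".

  step 2 ⇒ step 3: BABACBA ⇒ AC·B·AC·B·A·AC·B
    A ↦ B
    B ↦ AC
    C ↦ A

A->B, B->AC, C->A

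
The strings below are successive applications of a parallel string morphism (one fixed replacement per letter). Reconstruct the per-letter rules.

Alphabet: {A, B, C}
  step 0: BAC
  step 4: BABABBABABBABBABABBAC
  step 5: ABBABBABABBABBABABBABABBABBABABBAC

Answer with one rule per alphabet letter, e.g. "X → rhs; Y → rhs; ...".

  step 4 ⇒ step 5: BABABBABABBABBABABBAC ⇒ AB·B·AB·B·AB·AB·B·AB·B·AB·AB·B·AB·AB·B·AB·B·AB·AB·B·AC
    A ↦ B
    B ↦ AB
    C ↦ AC

A->B, B->AB, C->AC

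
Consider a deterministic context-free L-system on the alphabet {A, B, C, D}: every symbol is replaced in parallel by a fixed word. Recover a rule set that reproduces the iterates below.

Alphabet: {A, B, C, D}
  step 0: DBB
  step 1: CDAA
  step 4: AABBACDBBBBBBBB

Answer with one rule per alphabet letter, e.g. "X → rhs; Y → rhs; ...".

  step 0 ⇒ step 1: DBB ⇒ CD·A·A
    B ↦ A
    D ↦ CD
    A ↦ BB  (constrained at step 1)
    C ↦ A  (constrained at step 1)

A->BB, B->A, C->A, D->CD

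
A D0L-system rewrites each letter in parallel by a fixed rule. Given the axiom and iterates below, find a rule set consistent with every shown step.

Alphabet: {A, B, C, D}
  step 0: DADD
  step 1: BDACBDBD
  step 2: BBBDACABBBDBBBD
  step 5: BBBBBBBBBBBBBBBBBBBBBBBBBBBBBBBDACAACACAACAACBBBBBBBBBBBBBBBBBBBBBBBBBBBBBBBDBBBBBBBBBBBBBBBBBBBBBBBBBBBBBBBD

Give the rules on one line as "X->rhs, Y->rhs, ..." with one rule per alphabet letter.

  step 1 ⇒ step 2: BDACBDBD ⇒ BB·BD·AC·A·BB·BD·BB·BD
    A ↦ AC
    B ↦ BB
    C ↦ A
    D ↦ BD

A->AC, B->BB, C->A, D->BD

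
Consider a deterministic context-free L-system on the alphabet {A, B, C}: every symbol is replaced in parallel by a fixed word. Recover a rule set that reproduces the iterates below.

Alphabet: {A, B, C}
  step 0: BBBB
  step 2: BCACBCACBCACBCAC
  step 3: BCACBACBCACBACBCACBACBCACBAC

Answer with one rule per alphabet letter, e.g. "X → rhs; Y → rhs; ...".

A->B, B->BC, C->AC

  step 2 ⇒ step 3: BCACBCACBCACBCAC ⇒ BC·AC·B·AC·BC·AC·B·AC·BC·AC·B·AC·BC·AC·B·AC
    A ↦ B
    B ↦ BC
    C ↦ AC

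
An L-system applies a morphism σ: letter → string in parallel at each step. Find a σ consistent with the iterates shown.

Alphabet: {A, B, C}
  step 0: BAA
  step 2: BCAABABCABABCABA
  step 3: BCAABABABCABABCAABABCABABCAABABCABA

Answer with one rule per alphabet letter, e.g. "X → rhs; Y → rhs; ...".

A->BA, B->BCA, C->A

  step 2 ⇒ step 3: BCAABABCABABCABA ⇒ BCA·A·BA·BA·BCA·BA·BCA·A·BA·BCA·BA·BCA·A·BA·BCA·BA
    A ↦ BA
    B ↦ BCA
    C ↦ A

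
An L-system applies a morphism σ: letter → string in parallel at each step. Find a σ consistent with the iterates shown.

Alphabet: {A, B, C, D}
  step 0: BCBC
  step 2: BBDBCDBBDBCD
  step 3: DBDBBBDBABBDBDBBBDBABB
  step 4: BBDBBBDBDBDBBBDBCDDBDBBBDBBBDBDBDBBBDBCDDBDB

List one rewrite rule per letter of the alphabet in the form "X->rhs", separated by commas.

A->CD, B->DB, C->A, D->BB

  step 3 ⇒ step 4: DBDBBBDBABBDBDBBBDBABB ⇒ BB·DB·BB·DB·DB·DB·BB·DB·CD·DB·DB·BB·DB·BB·DB·DB·DB·BB·DB·CD·DB·DB
    A ↦ CD
    B ↦ DB
    D ↦ BB
  step 2 ⇒ step 3: BBDBCDBBDBCD ⇒ DB·DB·BB·DB·A·BB·DB·DB·BB·DB·A·BB
    C ↦ A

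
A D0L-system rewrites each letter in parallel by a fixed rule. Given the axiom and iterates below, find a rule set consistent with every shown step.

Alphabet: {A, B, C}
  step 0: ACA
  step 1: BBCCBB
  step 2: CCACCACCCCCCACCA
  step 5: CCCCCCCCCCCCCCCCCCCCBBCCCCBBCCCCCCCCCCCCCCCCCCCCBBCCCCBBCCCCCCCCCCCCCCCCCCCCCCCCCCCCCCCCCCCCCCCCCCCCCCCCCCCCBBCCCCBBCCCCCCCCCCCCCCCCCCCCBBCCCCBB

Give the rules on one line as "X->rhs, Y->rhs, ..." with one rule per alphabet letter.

A->BB, B->CCA, C->CC

  step 1 ⇒ step 2: BBCCBB ⇒ CCA·CCA·CC·CC·CCA·CCA
    B ↦ CCA
    C ↦ CC
  step 0 ⇒ step 1: ACA ⇒ BB·CC·BB
    A ↦ BB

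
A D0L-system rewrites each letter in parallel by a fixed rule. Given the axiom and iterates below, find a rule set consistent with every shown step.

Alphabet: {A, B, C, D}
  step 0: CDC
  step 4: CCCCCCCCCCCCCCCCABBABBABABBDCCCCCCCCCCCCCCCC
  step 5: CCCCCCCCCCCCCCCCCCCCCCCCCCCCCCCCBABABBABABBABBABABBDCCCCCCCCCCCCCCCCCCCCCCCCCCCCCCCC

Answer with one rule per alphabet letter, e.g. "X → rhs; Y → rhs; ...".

  step 4 ⇒ step 5: CCCCCCCCCCCCCCCCABBABBABABBDCCCCCCCCCCCCCCCC ⇒ CC·CC·CC·CC·CC·CC·CC·CC·CC·CC·CC·CC·CC·CC·CC·CC·B·AB·AB·B·AB·AB·B·AB·B·AB·AB·BD·CC·CC·CC·CC·CC·CC·CC·CC·CC·CC·CC·CC·CC·CC·CC·CC
    A ↦ B
    B ↦ AB
    C ↦ CC
    D ↦ BD

A->B, B->AB, C->CC, D->BD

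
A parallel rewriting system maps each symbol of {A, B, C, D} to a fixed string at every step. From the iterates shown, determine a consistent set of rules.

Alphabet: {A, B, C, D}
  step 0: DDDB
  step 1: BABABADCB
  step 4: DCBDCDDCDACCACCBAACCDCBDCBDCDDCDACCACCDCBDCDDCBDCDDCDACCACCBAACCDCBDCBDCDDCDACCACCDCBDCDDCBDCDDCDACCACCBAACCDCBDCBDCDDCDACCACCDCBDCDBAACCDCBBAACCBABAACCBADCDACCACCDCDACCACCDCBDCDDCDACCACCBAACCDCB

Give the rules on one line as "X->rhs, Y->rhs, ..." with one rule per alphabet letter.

  step 0 ⇒ step 1: DDDB ⇒ BA·BA·BA·DCB
    B ↦ DCB
    D ↦ BA
    A ↦ DCD  (constrained at step 1)
    C ↦ ACC  (constrained at step 1)

A->DCD, B->DCB, C->ACC, D->BA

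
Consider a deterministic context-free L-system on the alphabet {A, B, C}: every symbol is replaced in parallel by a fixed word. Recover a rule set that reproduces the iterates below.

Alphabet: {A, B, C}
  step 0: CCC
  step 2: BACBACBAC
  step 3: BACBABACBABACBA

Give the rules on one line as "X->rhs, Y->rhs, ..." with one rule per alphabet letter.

A->C, B->BA, C->BA

  step 2 ⇒ step 3: BACBACBAC ⇒ BA·C·BA·BA·C·BA·BA·C·BA
    A ↦ C
    B ↦ BA
    C ↦ BA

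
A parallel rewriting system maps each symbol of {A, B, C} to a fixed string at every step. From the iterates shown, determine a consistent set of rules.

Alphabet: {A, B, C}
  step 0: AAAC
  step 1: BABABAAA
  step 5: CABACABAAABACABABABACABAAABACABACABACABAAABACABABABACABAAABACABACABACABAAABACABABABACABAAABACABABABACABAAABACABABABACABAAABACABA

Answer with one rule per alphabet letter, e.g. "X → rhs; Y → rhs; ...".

  step 0 ⇒ step 1: AAAC ⇒ BA·BA·BA·AA
    A ↦ BA
    C ↦ AA
    B ↦ CA  (constrained at step 1)

A->BA, B->CA, C->AA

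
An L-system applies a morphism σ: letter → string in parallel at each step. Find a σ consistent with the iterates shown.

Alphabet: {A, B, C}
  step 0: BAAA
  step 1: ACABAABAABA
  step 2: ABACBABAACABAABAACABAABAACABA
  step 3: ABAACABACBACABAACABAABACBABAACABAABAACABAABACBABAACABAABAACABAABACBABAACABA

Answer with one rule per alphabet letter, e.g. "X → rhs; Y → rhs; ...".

A->ABA, B->AC, C->CB

  step 2 ⇒ step 3: ABACBABAACABAABAACABAABAACABA ⇒ ABA·AC·ABA·CB·AC·ABA·AC·ABA·ABA·CB·ABA·AC·ABA·ABA·AC·ABA·ABA·CB·ABA·AC·ABA·ABA·AC·ABA·ABA·CB·ABA·AC·ABA
    A ↦ ABA
    B ↦ AC
    C ↦ CB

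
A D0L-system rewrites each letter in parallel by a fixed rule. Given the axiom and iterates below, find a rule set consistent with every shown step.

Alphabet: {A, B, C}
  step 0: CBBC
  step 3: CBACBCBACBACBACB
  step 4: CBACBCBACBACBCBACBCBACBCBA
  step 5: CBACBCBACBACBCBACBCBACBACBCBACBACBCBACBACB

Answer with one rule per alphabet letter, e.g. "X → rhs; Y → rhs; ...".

A->CB, B->A, C->CB

  step 4 ⇒ step 5: CBACBCBACBACBCBACBCBACBCBA ⇒ CB·A·CB·CB·A·CB·A·CB·CB·A·CB·CB·A·CB·A·CB·CB·A·CB·A·CB·CB·A·CB·A·CB
    A ↦ CB
    B ↦ A
    C ↦ CB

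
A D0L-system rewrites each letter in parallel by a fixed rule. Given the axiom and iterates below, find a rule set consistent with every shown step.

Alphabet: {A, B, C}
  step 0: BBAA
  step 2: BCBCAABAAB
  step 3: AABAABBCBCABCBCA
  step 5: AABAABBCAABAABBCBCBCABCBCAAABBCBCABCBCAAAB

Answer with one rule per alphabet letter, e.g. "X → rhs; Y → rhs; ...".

  step 2 ⇒ step 3: BCBCAABAAB ⇒ A·AB·A·AB·BC·BC·A·BC·BC·A
    A ↦ BC
    B ↦ A
    C ↦ AB

A->BC, B->A, C->AB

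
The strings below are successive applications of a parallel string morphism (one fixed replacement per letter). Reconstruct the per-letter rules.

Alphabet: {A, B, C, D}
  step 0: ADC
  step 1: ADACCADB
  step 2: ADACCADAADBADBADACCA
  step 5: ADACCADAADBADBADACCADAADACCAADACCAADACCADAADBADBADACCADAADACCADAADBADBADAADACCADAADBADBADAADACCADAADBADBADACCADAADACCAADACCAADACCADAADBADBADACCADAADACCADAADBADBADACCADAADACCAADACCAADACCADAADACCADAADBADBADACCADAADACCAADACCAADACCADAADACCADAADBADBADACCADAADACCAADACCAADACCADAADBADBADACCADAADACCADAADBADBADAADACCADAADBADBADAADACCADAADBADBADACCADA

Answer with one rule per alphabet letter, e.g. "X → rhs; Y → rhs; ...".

  step 1 ⇒ step 2: ADACCADB ⇒ ADA·CC·ADA·ADB·ADB·ADA·CC·A
    A ↦ ADA
    B ↦ A
    C ↦ ADB
    D ↦ CC

A->ADA, B->A, C->ADB, D->CC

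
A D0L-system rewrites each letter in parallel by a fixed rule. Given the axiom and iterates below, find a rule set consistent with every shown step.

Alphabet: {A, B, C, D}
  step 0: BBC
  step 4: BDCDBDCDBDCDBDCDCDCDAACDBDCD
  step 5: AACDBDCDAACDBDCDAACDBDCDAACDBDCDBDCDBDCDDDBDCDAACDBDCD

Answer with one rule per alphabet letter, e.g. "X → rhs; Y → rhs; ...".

A->D, B->AA, C->BD, D->CD

  step 4 ⇒ step 5: BDCDBDCDBDCDBDCDCDCDAACDBDCD ⇒ AA·CD·BD·CD·AA·CD·BD·CD·AA·CD·BD·CD·AA·CD·BD·CD·BD·CD·BD·CD·D·D·BD·CD·AA·CD·BD·CD
    A ↦ D
    B ↦ AA
    C ↦ BD
    D ↦ CD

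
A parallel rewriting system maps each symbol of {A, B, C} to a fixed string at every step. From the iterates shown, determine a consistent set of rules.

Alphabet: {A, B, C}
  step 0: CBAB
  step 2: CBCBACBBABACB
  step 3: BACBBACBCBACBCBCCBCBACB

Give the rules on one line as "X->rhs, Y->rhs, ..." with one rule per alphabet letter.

A->C, B->CB, C->BA

  step 2 ⇒ step 3: CBCBACBBABACB ⇒ BA·CB·BA·CB·C·BA·CB·CB·C·CB·C·BA·CB
    A ↦ C
    B ↦ CB
    C ↦ BA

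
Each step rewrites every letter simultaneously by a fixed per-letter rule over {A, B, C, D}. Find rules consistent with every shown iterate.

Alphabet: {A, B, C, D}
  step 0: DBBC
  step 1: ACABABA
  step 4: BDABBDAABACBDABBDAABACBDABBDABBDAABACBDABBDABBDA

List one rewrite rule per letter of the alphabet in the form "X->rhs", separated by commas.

A->BD, B->AB, C->A, D->AC

  step 0 ⇒ step 1: DBBC ⇒ AC·AB·AB·A
    B ↦ AB
    C ↦ A
    D ↦ AC
    A ↦ BD  (constrained at step 1)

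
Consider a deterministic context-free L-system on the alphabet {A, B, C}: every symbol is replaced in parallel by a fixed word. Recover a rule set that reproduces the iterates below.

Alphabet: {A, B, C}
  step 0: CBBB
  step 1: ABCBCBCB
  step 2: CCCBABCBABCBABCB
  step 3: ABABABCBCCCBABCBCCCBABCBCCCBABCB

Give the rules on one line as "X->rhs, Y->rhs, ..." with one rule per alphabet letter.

  step 2 ⇒ step 3: CCCBABCBABCBABCB ⇒ AB·AB·AB·CB·CC·CB·AB·CB·CC·CB·AB·CB·CC·CB·AB·CB
    A ↦ CC
    B ↦ CB
    C ↦ AB

A->CC, B->CB, C->AB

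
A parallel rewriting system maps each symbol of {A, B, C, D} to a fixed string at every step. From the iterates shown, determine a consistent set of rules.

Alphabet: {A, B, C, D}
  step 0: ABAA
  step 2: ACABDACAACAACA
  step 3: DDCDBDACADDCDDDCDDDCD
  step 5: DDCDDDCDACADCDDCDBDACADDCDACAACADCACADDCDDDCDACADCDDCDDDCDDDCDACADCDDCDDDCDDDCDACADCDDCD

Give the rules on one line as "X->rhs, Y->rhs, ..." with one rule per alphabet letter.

  step 2 ⇒ step 3: ACABDACAACAACA ⇒ D·DC·D·BD·ACA·D·DC·D·D·DC·D·D·DC·D
    A ↦ D
    B ↦ BD
    C ↦ DC
    D ↦ ACA

A->D, B->BD, C->DC, D->ACA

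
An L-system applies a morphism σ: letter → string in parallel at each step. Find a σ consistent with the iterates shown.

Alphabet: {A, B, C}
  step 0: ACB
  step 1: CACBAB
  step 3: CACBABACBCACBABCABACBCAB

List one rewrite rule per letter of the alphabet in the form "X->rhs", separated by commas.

  step 0 ⇒ step 1: ACB ⇒ C·ACB·AB
    A ↦ C
    B ↦ AB
    C ↦ ACB

A->C, B->AB, C->ACB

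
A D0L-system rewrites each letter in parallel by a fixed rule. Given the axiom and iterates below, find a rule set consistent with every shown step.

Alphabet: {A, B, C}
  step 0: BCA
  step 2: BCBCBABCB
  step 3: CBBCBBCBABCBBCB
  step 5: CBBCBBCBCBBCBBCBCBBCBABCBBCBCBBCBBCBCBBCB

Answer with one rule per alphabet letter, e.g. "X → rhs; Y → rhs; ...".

A->AB, B->CB, C->B

  step 2 ⇒ step 3: BCBCBABCB ⇒ CB·B·CB·B·CB·AB·CB·B·CB
    A ↦ AB
    B ↦ CB
    C ↦ B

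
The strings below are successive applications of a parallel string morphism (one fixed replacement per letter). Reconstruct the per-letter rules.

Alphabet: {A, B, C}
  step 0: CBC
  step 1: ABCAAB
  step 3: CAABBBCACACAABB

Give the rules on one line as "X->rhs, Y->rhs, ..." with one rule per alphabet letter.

  step 0 ⇒ step 1: CBC ⇒ AB·CA·AB
    B ↦ CA
    C ↦ AB
    A ↦ B  (constrained at step 1)

A->B, B->CA, C->AB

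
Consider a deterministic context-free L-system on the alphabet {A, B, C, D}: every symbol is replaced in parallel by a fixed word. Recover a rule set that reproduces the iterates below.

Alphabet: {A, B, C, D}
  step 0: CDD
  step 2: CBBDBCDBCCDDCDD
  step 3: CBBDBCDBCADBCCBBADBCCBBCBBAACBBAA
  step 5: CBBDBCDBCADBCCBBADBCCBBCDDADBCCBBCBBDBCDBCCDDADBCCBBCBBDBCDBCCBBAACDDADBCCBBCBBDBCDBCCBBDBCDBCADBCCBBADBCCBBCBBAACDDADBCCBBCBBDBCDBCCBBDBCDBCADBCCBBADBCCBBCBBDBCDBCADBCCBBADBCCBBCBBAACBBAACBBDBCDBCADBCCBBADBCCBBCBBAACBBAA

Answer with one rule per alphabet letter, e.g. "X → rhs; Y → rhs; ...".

  step 2 ⇒ step 3: CBBDBCDBCCDDCDD ⇒ CBB·DBC·DBC·A·DBC·CBB·A·DBC·CBB·CBB·A·A·CBB·A·A
    B ↦ DBC
    C ↦ CBB
    D ↦ A
    A ↦ CDD  (constrained at step 3)

A->CDD, B->DBC, C->CBB, D->A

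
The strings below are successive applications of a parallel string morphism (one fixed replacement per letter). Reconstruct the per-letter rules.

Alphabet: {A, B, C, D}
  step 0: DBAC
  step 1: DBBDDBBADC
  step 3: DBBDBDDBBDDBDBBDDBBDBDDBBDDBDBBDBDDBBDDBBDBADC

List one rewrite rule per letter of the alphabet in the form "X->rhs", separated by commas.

A->DBB, B->BD, C->ADC, D->DB

  step 0 ⇒ step 1: DBAC ⇒ DB·BD·DBB·ADC
    A ↦ DBB
    B ↦ BD
    C ↦ ADC
    D ↦ DB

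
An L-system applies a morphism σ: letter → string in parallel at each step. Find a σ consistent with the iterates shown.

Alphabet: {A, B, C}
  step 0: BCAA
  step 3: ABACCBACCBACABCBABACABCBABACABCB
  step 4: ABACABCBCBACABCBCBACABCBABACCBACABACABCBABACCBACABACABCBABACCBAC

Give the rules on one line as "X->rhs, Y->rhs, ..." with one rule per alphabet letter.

A->AB, B->AC, C->CB

  step 3 ⇒ step 4: ABACCBACCBACABCBABACABCBABACABCB ⇒ AB·AC·AB·CB·CB·AC·AB·CB·CB·AC·AB·CB·AB·AC·CB·AC·AB·AC·AB·CB·AB·AC·CB·AC·AB·AC·AB·CB·AB·AC·CB·AC
    A ↦ AB
    B ↦ AC
    C ↦ CB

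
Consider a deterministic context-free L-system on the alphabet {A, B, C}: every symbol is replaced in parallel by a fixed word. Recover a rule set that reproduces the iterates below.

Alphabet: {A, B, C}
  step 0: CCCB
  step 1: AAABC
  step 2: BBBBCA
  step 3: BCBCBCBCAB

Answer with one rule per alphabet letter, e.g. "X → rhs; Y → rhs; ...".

  step 2 ⇒ step 3: BBBBCA ⇒ BC·BC·BC·BC·A·B
    A ↦ B
    B ↦ BC
    C ↦ A

A->B, B->BC, C->A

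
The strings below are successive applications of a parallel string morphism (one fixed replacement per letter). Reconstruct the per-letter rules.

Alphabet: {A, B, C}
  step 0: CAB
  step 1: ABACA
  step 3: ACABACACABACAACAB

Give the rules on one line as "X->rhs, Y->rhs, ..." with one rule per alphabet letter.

  step 0 ⇒ step 1: CAB ⇒ AB·AC·A
    A ↦ AC
    B ↦ A
    C ↦ AB

A->AC, B->A, C->AB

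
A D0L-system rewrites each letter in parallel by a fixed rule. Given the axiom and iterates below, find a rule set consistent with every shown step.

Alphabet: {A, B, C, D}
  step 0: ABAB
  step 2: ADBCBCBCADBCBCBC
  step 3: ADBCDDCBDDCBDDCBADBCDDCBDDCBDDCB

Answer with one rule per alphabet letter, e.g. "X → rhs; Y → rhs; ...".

  step 2 ⇒ step 3: ADBCBCBCADBCBCBC ⇒ AD·BC·DD·CB·DD·CB·DD·CB·AD·BC·DD·CB·DD·CB·DD·CB
    A ↦ AD
    B ↦ DD
    C ↦ CB
    D ↦ BC

A->AD, B->DD, C->CB, D->BC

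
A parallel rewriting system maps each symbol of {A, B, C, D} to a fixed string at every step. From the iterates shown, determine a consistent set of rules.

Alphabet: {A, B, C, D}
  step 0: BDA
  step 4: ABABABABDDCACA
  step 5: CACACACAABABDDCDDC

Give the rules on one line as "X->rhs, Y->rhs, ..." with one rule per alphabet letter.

  step 4 ⇒ step 5: ABABABABDDCACA ⇒ C·A·C·A·C·A·C·A·AB·AB·DD·C·DD·C
    A ↦ C
    B ↦ A
    C ↦ DD
    D ↦ AB

A->C, B->A, C->DD, D->AB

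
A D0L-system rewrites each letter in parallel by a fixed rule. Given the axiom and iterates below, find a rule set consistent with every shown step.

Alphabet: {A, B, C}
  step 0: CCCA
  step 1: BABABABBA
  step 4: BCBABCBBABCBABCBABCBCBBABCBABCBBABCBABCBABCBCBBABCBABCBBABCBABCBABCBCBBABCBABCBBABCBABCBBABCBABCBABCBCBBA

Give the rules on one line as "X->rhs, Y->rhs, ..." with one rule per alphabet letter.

  step 0 ⇒ step 1: CCCA ⇒ BA·BA·BA·BBA
    A ↦ BBA
    C ↦ BA
    B ↦ BC  (constrained at step 1)

A->BBA, B->BC, C->BA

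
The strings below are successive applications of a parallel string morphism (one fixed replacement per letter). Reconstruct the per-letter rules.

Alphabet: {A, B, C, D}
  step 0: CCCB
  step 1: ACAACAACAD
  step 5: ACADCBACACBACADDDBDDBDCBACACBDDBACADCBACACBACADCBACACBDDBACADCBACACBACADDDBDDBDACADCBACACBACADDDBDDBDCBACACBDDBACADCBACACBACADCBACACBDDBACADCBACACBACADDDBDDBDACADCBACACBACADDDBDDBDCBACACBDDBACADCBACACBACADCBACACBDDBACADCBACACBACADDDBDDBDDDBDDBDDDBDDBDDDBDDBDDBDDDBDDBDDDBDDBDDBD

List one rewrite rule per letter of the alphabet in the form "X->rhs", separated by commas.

A->CB, B->D, C->ACA, D->DDB

  step 0 ⇒ step 1: CCCB ⇒ ACA·ACA·ACA·D
    B ↦ D
    C ↦ ACA
    A ↦ CB  (constrained at step 1)
    D ↦ DDB  (constrained at step 1)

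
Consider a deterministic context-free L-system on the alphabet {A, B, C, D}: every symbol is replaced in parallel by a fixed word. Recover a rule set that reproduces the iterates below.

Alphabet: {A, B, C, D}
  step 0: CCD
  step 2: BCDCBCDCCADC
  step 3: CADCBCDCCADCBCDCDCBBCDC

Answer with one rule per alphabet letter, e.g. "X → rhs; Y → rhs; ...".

  step 2 ⇒ step 3: BCDCBCDCCADC ⇒ CA·DC·BC·DC·CA·DC·BC·DC·DC·B·BC·DC
    A ↦ B
    B ↦ CA
    C ↦ DC
    D ↦ BC

A->B, B->CA, C->DC, D->BC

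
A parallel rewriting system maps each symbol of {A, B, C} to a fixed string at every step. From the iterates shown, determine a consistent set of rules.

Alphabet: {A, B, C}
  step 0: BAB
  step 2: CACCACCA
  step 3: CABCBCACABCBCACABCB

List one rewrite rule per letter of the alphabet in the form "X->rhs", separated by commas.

  step 2 ⇒ step 3: CACCACCA ⇒ CA·BCB·CA·CA·BCB·CA·CA·BCB
    A ↦ BCB
    C ↦ CA
    B ↦ C  (constrained at step 0)

A->BCB, B->C, C->CA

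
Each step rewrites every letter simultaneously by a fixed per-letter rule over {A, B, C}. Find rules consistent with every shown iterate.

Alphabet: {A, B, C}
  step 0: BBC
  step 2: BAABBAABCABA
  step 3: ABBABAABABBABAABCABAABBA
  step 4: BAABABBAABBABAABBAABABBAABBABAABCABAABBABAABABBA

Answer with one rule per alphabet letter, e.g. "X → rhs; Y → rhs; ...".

  step 3 ⇒ step 4: ABBABAABABBABAABCABAABBA ⇒ BA·AB·AB·BA·AB·BA·BA·AB·BA·AB·AB·BA·AB·BA·BA·AB·CA·BA·AB·BA·BA·AB·AB·BA
    A ↦ BA
    B ↦ AB
    C ↦ CA

A->BA, B->AB, C->CA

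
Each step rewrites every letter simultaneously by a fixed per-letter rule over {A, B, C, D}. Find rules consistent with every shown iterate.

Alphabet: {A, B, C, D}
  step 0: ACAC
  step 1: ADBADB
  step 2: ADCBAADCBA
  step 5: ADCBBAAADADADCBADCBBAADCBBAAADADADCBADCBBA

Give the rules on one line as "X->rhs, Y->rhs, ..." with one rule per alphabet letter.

  step 1 ⇒ step 2: ADBADB ⇒ AD·CB·A·AD·CB·A
    A ↦ AD
    B ↦ A
    D ↦ CB
  step 0 ⇒ step 1: ACAC ⇒ AD·B·AD·B
    C ↦ B

A->AD, B->A, C->B, D->CB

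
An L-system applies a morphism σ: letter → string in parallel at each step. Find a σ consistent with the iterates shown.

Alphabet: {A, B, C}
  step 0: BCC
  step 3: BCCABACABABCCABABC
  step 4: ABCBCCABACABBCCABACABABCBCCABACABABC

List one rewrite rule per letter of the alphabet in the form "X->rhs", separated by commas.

A->CAB, B->A, C->BC

  step 3 ⇒ step 4: BCCABACABABCCABABC ⇒ A·BC·BC·CAB·A·CAB·BC·CAB·A·CAB·A·BC·BC·CAB·A·CAB·A·BC
    A ↦ CAB
    B ↦ A
    C ↦ BC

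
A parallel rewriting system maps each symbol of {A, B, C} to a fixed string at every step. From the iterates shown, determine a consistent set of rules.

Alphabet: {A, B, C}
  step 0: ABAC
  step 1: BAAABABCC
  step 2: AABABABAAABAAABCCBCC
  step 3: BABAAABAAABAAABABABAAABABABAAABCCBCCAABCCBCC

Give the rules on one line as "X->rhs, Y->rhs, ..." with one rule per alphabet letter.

A->BA, B->AA, C->BCC

  step 2 ⇒ step 3: AABABABAAABAAABCCBCC ⇒ BA·BA·AA·BA·AA·BA·AA·BA·BA·BA·AA·BA·BA·BA·AA·BCC·BCC·AA·BCC·BCC
    A ↦ BA
    B ↦ AA
    C ↦ BCC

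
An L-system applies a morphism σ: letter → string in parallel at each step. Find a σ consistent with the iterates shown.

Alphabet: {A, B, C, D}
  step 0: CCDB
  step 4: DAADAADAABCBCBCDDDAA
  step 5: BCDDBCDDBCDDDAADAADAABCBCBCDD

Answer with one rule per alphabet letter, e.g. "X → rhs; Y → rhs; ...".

A->D, B->DA, C->A, D->BC

  step 4 ⇒ step 5: DAADAADAABCBCBCDDDAA ⇒ BC·D·D·BC·D·D·BC·D·D·DA·A·DA·A·DA·A·BC·BC·BC·D·D
    A ↦ D
    B ↦ DA
    C ↦ A
    D ↦ BC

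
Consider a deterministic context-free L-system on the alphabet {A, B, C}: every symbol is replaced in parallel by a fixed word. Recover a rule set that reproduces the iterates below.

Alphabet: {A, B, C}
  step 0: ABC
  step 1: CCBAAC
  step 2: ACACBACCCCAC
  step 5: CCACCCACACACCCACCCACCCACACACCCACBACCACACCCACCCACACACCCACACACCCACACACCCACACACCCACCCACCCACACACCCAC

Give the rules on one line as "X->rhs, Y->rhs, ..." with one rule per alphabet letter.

A->CC, B->BA, C->AC

  step 1 ⇒ step 2: CCBAAC ⇒ AC·AC·BA·CC·CC·AC
    A ↦ CC
    B ↦ BA
    C ↦ AC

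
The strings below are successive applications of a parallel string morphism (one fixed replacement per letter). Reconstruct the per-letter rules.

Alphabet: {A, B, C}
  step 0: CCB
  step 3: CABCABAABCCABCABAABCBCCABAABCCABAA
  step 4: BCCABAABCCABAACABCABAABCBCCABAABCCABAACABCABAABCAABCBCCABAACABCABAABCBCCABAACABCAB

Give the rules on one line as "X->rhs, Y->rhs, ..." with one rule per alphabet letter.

A->CAB, B->AA, C->BC

  step 3 ⇒ step 4: CABCABAABCCABCABAABCBCCABAABCCABAA ⇒ BC·CAB·AA·BC·CAB·AA·CAB·CAB·AA·BC·BC·CAB·AA·BC·CAB·AA·CAB·CAB·AA·BC·AA·BC·BC·CAB·AA·CAB·CAB·AA·BC·BC·CAB·AA·CAB·CAB
    A ↦ CAB
    B ↦ AA
    C ↦ BC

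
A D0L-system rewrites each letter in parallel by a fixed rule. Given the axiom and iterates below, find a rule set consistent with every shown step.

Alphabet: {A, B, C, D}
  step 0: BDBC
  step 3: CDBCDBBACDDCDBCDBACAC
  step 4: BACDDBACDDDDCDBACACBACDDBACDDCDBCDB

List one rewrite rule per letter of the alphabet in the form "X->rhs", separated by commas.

  step 3 ⇒ step 4: CDBCDBBACDDCDBCDBACAC ⇒ B·AC·DD·B·AC·DD·DD·CD·B·AC·AC·B·AC·DD·B·AC·DD·CD·B·CD·B
    A ↦ CD
    B ↦ DD
    C ↦ B
    D ↦ AC

A->CD, B->DD, C->B, D->AC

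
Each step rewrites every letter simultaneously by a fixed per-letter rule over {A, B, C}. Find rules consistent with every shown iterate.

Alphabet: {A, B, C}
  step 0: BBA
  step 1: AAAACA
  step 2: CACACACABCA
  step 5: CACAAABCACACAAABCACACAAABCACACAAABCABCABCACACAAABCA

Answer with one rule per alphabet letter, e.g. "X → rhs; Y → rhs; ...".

A->CA, B->AA, C->B

  step 1 ⇒ step 2: AAAACA ⇒ CA·CA·CA·CA·B·CA
    A ↦ CA
    C ↦ B
  step 0 ⇒ step 1: BBA ⇒ AA·AA·CA
    B ↦ AA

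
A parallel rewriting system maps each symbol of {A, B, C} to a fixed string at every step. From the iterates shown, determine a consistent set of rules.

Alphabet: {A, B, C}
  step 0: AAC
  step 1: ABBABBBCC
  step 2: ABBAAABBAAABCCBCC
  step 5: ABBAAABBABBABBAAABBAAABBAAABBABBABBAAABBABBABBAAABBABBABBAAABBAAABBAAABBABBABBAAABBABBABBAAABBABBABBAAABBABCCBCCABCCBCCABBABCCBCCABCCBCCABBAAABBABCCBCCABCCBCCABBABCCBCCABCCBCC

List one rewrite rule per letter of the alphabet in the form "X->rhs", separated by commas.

A->ABB, B->A, C->BCC

  step 1 ⇒ step 2: ABBABBBCC ⇒ ABB·A·A·ABB·A·A·A·BCC·BCC
    A ↦ ABB
    B ↦ A
    C ↦ BCC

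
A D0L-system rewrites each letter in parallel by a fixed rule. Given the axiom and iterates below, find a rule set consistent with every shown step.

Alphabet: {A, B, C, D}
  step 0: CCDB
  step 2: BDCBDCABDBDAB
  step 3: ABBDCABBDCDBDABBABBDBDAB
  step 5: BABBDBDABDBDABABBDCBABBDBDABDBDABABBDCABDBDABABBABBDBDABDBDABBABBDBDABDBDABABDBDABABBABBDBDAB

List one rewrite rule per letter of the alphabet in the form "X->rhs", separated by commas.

  step 2 ⇒ step 3: BDCBDCABDBDAB ⇒ AB·B·DC·AB·B·DC·DBD·AB·B·AB·B·DBD·AB
    A ↦ DBD
    B ↦ AB
    C ↦ DC
    D ↦ B

A->DBD, B->AB, C->DC, D->B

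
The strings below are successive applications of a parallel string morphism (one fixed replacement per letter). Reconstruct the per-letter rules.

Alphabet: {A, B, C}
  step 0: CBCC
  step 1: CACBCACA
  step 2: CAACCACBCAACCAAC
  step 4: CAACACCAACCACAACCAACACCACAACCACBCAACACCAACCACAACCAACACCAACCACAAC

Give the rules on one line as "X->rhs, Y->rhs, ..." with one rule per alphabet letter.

  step 1 ⇒ step 2: CACBCACA ⇒ CA·AC·CA·CB·CA·AC·CA·AC
    A ↦ AC
    B ↦ CB
    C ↦ CA

A->AC, B->CB, C->CA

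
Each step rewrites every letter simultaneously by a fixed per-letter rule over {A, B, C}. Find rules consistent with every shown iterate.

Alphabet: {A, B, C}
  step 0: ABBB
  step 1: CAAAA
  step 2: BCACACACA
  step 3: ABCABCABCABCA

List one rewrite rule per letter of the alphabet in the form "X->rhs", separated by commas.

A->CA, B->A, C->B

  step 2 ⇒ step 3: BCACACACA ⇒ A·B·CA·B·CA·B·CA·B·CA
    A ↦ CA
    B ↦ A
    C ↦ B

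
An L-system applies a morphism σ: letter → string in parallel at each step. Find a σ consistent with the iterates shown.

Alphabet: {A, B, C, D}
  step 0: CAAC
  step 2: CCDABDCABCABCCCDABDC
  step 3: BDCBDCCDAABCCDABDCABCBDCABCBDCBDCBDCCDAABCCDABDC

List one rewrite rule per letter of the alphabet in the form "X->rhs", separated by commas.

A->AB, B->C, C->BDC, D->CDA

  step 2 ⇒ step 3: CCDABDCABCABCCCDABDC ⇒ BDC·BDC·CDA·AB·C·CDA·BDC·AB·C·BDC·AB·C·BDC·BDC·BDC·CDA·AB·C·CDA·BDC
    A ↦ AB
    B ↦ C
    C ↦ BDC
    D ↦ CDA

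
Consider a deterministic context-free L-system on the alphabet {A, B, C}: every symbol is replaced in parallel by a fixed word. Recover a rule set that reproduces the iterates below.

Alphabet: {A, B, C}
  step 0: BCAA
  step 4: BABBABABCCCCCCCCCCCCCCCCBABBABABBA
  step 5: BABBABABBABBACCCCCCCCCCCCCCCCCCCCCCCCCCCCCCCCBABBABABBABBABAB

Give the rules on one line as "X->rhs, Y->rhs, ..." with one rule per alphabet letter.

A->B, B->BA, C->CC

  step 4 ⇒ step 5: BABBABABCCCCCCCCCCCCCCCCBABBABABBA ⇒ BA·B·BA·BA·B·BA·B·BA·CC·CC·CC·CC·CC·CC·CC·CC·CC·CC·CC·CC·CC·CC·CC·CC·BA·B·BA·BA·B·BA·B·BA·BA·B
    A ↦ B
    B ↦ BA
    C ↦ CC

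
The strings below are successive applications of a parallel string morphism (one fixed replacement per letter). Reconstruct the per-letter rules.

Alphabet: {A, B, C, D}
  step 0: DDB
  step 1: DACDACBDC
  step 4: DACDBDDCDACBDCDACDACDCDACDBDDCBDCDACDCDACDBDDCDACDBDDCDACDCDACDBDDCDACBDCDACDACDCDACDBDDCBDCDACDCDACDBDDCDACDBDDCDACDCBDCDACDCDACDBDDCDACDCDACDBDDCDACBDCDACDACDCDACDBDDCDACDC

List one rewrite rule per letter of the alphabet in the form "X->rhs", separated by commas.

A->DBD, B->BDC, C->DC, D->DAC

  step 0 ⇒ step 1: DDB ⇒ DAC·DAC·BDC
    B ↦ BDC
    D ↦ DAC
    A ↦ DBD  (constrained at step 1)
    C ↦ DC  (constrained at step 1)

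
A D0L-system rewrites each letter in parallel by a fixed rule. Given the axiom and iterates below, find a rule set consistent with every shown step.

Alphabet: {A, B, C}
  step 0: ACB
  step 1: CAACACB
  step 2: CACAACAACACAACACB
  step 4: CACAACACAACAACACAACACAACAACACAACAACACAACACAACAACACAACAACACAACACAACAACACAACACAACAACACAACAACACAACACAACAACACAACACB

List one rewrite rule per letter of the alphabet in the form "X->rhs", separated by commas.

  step 1 ⇒ step 2: CAACACB ⇒ CA·CAA·CAA·CA·CAA·CA·CB
    A ↦ CAA
    B ↦ CB
    C ↦ CA

A->CAA, B->CB, C->CA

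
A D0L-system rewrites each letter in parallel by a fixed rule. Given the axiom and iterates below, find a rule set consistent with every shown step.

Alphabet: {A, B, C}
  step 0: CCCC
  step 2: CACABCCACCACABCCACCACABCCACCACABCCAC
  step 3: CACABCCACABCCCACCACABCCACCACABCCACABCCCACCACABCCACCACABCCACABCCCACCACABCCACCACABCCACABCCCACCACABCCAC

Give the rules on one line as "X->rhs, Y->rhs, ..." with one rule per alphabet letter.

A->ABC, B->C, C->CAC

  step 2 ⇒ step 3: CACABCCACCACABCCACCACABCCACCACABCCAC ⇒ CAC·ABC·CAC·ABC·C·CAC·CAC·ABC·CAC·CAC·ABC·CAC·ABC·C·CAC·CAC·ABC·CAC·CAC·ABC·CAC·ABC·C·CAC·CAC·ABC·CAC·CAC·ABC·CAC·ABC·C·CAC·CAC·ABC·CAC
    A ↦ ABC
    B ↦ C
    C ↦ CAC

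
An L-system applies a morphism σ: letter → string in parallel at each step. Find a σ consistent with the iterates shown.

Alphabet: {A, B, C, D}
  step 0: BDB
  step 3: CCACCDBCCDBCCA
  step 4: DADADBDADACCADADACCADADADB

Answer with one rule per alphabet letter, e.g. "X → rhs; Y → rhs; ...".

A->DB, B->A, C->DA, D->CC

  step 3 ⇒ step 4: CCACCDBCCDBCCA ⇒ DA·DA·DB·DA·DA·CC·A·DA·DA·CC·A·DA·DA·DB
    A ↦ DB
    B ↦ A
    C ↦ DA
    D ↦ CC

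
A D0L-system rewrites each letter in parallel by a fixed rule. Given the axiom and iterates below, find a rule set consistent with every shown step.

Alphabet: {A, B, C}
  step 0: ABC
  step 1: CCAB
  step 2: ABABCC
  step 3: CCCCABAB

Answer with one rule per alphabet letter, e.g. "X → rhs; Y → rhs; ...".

  step 2 ⇒ step 3: ABABCC ⇒ C·C·C·C·AB·AB
    A ↦ C
    B ↦ C
    C ↦ AB

A->C, B->C, C->AB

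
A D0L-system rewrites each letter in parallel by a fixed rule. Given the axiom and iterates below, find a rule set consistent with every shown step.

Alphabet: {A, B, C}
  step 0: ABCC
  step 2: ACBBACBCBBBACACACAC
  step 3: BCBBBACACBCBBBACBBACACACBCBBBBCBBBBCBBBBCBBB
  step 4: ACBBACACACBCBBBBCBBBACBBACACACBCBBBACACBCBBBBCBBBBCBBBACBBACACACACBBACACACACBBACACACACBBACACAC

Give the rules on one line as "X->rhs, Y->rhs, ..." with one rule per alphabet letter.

A->BCB, B->AC, C->BB

  step 3 ⇒ step 4: BCBBBACACBCBBBACBBACACACBCBBBBCBBBBCBBBBCBBB ⇒ AC·BB·AC·AC·AC·BCB·BB·BCB·BB·AC·BB·AC·AC·AC·BCB·BB·AC·AC·BCB·BB·BCB·BB·BCB·BB·AC·BB·AC·AC·AC·AC·BB·AC·AC·AC·AC·BB·AC·AC·AC·AC·BB·AC·AC·AC
    A ↦ BCB
    B ↦ AC
    C ↦ BB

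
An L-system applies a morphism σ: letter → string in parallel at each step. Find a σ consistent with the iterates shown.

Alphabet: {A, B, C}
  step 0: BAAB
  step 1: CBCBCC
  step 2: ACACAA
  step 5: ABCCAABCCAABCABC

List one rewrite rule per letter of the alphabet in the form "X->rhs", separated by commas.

  step 1 ⇒ step 2: CBCBCC ⇒ A·C·A·C·A·A
    B ↦ C
    C ↦ A
  step 0 ⇒ step 1: BAAB ⇒ C·BC·BC·C
    A ↦ BC

A->BC, B->C, C->A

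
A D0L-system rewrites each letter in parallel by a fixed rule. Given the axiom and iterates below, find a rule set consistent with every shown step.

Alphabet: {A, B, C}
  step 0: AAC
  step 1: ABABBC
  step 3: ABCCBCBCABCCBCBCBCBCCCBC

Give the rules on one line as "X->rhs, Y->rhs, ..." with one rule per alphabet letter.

A->AB, B->CC, C->BC

  step 0 ⇒ step 1: AAC ⇒ AB·AB·BC
    A ↦ AB
    C ↦ BC
    B ↦ CC  (constrained at step 1)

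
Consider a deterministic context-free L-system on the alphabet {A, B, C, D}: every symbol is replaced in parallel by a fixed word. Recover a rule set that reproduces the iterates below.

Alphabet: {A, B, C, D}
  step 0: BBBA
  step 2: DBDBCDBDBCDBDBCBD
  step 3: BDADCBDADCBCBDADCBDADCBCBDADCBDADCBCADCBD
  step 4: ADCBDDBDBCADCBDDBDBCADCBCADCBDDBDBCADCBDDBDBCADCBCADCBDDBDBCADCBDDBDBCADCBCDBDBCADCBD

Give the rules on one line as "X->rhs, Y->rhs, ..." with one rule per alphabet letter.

  step 3 ⇒ step 4: BDADCBDADCBCBDADCBDADCBCBDADCBDADCBCADCBD ⇒ ADC·BD·D·BD·BC·ADC·BD·D·BD·BC·ADC·BC·ADC·BD·D·BD·BC·ADC·BD·D·BD·BC·ADC·BC·ADC·BD·D·BD·BC·ADC·BD·D·BD·BC·ADC·BC·D·BD·BC·ADC·BD
    A ↦ D
    B ↦ ADC
    C ↦ BC
    D ↦ BD

A->D, B->ADC, C->BC, D->BD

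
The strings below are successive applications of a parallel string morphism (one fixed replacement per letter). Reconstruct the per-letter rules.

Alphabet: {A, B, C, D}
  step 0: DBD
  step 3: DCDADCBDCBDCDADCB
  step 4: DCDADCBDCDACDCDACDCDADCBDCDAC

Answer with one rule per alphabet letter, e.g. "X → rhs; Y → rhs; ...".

A->B, B->C, C->DA, D->DC

  step 3 ⇒ step 4: DCDADCBDCBDCDADCB ⇒ DC·DA·DC·B·DC·DA·C·DC·DA·C·DC·DA·DC·B·DC·DA·C
    A ↦ B
    B ↦ C
    C ↦ DA
    D ↦ DC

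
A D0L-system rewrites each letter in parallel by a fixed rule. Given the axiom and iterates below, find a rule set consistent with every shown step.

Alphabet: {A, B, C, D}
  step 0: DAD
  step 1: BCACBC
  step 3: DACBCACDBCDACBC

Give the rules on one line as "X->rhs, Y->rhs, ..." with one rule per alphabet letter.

  step 0 ⇒ step 1: DAD ⇒ BC·AC·BC
    A ↦ AC
    D ↦ BC
    B ↦ CA  (constrained at step 1)
    C ↦ D  (constrained at step 1)

A->AC, B->CA, C->D, D->BC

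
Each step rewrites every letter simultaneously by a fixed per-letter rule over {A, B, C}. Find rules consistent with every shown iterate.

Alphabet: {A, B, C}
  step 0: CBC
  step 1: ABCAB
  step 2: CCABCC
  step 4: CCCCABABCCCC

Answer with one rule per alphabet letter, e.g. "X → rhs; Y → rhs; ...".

A->C, B->C, C->AB

  step 1 ⇒ step 2: ABCAB ⇒ C·C·AB·C·C
    A ↦ C
    B ↦ C
    C ↦ AB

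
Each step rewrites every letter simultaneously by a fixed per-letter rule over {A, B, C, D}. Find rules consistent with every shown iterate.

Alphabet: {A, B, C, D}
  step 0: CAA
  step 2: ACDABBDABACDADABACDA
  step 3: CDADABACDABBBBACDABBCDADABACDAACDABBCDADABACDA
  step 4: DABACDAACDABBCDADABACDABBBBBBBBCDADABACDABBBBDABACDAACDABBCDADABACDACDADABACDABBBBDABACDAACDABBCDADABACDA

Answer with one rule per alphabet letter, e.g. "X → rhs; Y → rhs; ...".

  step 3 ⇒ step 4: CDADABACDABBBBACDABBCDADABACDAACDABBCDADABACDA ⇒ DAB·A·CDA·A·CDA·BB·CDA·DAB·A·CDA·BB·BB·BB·BB·CDA·DAB·A·CDA·BB·BB·DAB·A·CDA·A·CDA·BB·CDA·DAB·A·CDA·CDA·DAB·A·CDA·BB·BB·DAB·A·CDA·A·CDA·BB·CDA·DAB·A·CDA
    A ↦ CDA
    B ↦ BB
    C ↦ DAB
    D ↦ A

A->CDA, B->BB, C->DAB, D->A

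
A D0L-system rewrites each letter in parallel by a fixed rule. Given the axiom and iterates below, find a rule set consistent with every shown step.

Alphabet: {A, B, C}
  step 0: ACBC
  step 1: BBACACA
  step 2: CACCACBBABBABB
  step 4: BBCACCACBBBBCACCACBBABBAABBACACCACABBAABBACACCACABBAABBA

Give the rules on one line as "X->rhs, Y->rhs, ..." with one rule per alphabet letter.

  step 1 ⇒ step 2: BBACACA ⇒ CAC·CAC·BB·A·BB·A·BB
    A ↦ BB
    B ↦ CAC
    C ↦ A

A->BB, B->CAC, C->A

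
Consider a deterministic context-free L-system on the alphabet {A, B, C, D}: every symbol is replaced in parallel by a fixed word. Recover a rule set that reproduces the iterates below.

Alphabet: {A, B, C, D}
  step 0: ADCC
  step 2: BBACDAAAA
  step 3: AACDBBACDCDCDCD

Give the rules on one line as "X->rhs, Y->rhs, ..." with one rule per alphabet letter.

A->CD, B->A, C->BB, D->A

  step 2 ⇒ step 3: BBACDAAAA ⇒ A·A·CD·BB·A·CD·CD·CD·CD
    A ↦ CD
    B ↦ A
    C ↦ BB
    D ↦ A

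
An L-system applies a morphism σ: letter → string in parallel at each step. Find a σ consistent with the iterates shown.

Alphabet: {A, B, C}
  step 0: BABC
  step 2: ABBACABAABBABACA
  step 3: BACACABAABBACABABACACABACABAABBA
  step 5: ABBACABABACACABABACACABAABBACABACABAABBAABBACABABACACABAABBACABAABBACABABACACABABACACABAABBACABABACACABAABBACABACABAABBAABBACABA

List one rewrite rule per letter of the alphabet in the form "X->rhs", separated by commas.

A->BA, B->CA, C->AB

  step 2 ⇒ step 3: ABBACABAABBABACA ⇒ BA·CA·CA·BA·AB·BA·CA·BA·BA·CA·CA·BA·CA·BA·AB·BA
    A ↦ BA
    B ↦ CA
    C ↦ AB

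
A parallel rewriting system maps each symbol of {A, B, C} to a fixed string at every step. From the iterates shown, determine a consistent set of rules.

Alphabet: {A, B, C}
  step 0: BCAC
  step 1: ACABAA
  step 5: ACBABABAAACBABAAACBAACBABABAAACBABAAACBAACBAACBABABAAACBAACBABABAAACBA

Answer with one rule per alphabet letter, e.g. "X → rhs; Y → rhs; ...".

  step 0 ⇒ step 1: BCAC ⇒ AC·A·BA·A
    A ↦ BA
    B ↦ AC
    C ↦ A

A->BA, B->AC, C->A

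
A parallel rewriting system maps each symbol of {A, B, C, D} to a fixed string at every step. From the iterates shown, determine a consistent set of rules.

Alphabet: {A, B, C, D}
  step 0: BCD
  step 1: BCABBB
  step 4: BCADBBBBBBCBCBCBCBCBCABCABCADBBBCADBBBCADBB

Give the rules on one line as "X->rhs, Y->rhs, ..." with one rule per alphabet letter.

  step 0 ⇒ step 1: BCD ⇒ BC·A·BBB
    B ↦ BC
    C ↦ A
    D ↦ BBB
    A ↦ DBB  (constrained at step 1)

A->DBB, B->BC, C->A, D->BBB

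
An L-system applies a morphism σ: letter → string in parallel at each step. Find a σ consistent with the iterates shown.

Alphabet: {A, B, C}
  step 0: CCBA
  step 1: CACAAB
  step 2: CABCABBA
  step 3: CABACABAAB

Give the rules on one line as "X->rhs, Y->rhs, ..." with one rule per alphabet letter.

A->B, B->A, C->CA

  step 2 ⇒ step 3: CABCABBA ⇒ CA·B·A·CA·B·A·A·B
    A ↦ B
    B ↦ A
    C ↦ CA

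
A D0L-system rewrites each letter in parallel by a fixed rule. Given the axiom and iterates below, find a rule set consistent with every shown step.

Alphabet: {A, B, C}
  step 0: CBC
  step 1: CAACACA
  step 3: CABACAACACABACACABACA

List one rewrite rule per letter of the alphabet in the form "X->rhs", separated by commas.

A->B, B->ACA, C->CA

  step 0 ⇒ step 1: CBC ⇒ CA·ACA·CA
    B ↦ ACA
    C ↦ CA
    A ↦ B  (constrained at step 1)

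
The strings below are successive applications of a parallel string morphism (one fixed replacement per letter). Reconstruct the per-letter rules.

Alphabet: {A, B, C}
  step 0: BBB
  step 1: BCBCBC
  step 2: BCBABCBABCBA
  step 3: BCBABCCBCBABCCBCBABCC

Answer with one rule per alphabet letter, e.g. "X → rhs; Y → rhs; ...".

  step 2 ⇒ step 3: BCBABCBABCBA ⇒ BC·BA·BC·C·BC·BA·BC·C·BC·BA·BC·C
    A ↦ C
    B ↦ BC
    C ↦ BA

A->C, B->BC, C->BA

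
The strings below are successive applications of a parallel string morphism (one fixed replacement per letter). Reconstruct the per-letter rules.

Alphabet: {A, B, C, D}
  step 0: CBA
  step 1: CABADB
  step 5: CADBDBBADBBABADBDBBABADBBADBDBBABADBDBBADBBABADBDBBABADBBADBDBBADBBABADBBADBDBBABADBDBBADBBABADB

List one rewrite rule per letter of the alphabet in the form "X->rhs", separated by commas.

A->DB, B->BA, C->CA, D->DB

  step 0 ⇒ step 1: CBA ⇒ CA·BA·DB
    A ↦ DB
    B ↦ BA
    C ↦ CA
    D ↦ DB  (constrained at step 1)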